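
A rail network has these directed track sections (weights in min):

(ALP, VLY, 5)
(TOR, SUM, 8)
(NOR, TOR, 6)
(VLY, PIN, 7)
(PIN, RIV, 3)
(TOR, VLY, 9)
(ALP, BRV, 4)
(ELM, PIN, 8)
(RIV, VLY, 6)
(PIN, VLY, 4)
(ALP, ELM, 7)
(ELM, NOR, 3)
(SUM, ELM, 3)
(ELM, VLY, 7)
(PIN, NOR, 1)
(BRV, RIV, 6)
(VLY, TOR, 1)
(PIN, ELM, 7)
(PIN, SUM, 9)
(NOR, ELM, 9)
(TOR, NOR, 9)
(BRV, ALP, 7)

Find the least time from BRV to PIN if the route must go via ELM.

22 min

Best BRV to ELM: BRV → ALP → ELM costing 14
Best ELM to PIN: ELM → PIN costing 8
Total via ELM: 14 + 8 = 22 min.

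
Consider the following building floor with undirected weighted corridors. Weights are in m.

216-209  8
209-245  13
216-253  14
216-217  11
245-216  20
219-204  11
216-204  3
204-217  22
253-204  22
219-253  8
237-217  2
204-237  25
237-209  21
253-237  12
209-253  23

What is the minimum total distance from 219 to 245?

Running Dijkstra from 219:
219: 0
253: 8  (via 219)
204: 11  (via 219)
216: 14  (via 204)
237: 20  (via 253)
217: 22  (via 237)
209: 22  (via 216)
245: 34  (via 216)
Shortest route: 219 → 204 → 216 → 245 = 34 m.

34 m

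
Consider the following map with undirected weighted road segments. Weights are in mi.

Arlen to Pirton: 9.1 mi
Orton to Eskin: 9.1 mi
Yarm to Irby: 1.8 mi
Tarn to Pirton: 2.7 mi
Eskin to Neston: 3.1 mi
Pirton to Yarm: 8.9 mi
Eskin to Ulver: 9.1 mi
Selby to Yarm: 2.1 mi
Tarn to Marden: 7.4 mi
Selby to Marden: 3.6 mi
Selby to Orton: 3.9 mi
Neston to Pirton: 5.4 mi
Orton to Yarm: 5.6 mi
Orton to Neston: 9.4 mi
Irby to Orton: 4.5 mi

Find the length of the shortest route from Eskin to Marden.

Candidate routes:
Eskin–Neston–Orton–Selby–Marden: 3.1+9.4+3.9+3.6 = 20
Eskin–Orton–Selby–Marden: 9.1+3.9+3.6 = 16.6
Eskin–Neston–Pirton–Tarn–Marden: 3.1+5.4+2.7+7.4 = 18.6
Cheapest is Eskin–Orton–Selby–Marden at 16.6 mi.

16.6 mi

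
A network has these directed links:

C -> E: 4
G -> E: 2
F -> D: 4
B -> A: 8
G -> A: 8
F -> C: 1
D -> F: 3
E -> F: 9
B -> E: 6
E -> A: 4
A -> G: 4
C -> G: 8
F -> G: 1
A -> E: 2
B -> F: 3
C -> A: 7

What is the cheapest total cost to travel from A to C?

Running Dijkstra from A:
A: 0
E: 2  (via A)
G: 4  (via A)
F: 11  (via E)
C: 12  (via F)
Shortest route: A–E–F–C = 12.

12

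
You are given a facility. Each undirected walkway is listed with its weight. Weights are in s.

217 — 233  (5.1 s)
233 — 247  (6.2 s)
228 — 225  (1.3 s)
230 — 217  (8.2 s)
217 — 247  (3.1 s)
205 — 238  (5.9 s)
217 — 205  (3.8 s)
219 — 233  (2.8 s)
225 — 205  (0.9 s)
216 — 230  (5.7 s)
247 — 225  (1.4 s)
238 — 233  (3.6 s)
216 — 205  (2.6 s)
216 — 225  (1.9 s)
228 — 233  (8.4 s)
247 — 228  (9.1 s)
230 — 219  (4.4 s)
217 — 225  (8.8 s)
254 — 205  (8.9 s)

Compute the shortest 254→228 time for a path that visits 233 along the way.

25.8 s

Shortest 254→233: 254–205–225–247–233 = 17.4
Best 233 to 228: 233–228 costing 8.4
Total via 233: 17.4 + 8.4 = 25.8 s.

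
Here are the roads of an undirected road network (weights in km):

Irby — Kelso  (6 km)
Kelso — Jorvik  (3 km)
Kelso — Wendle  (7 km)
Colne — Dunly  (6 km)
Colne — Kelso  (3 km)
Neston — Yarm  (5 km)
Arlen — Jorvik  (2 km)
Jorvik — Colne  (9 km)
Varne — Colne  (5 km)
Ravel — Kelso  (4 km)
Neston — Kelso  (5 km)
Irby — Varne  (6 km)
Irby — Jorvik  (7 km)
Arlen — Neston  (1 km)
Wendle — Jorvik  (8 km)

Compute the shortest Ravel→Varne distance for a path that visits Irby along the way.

16 km

Shortest Ravel→Irby: Ravel–Kelso–Irby = 10
Best Irby to Varne: Irby–Varne costing 6
Total via Irby: 10 + 6 = 16 km.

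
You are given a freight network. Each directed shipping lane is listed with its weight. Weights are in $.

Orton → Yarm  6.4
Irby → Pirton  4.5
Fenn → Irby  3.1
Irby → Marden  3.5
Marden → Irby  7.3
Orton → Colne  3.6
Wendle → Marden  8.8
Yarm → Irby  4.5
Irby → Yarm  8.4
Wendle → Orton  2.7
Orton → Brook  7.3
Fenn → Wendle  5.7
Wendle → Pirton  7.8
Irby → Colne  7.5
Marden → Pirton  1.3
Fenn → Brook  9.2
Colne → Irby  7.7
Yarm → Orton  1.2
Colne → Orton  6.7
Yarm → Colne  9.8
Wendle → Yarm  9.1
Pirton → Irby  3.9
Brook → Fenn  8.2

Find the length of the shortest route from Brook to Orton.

Enumerating some paths:
Brook - Fenn - Wendle - Orton: 8.2+5.7+2.7 = 16.6
Brook - Fenn - Irby - Yarm - Orton: 8.2+3.1+8.4+1.2 = 20.9
Brook - Fenn - Wendle - Yarm - Orton: 8.2+5.7+9.1+1.2 = 24.2
Brook - Fenn - Irby - Colne - Orton: 8.2+3.1+7.5+6.7 = 25.5
The minimum is $16.6 via Brook - Fenn - Wendle - Orton.

$16.6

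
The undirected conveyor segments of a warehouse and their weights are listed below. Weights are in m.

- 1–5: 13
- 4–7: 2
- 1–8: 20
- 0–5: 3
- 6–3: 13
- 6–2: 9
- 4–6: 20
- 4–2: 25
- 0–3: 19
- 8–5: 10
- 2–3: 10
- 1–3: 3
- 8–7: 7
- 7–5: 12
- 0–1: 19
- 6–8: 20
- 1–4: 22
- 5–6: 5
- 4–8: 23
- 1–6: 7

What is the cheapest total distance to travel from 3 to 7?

Enumerating some paths:
3 - 6 - 5 - 7: 13+5+12 = 30
3 - 1 - 5 - 7: 3+13+12 = 28
3 - 1 - 6 - 5 - 7: 3+7+5+12 = 27
Cheapest is 3 - 1 - 6 - 5 - 7 at 27 m.

27 m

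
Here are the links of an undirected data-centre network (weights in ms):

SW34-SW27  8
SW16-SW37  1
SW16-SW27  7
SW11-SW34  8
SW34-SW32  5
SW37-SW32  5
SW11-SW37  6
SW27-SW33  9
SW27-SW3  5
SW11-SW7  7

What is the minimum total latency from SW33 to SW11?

Shortest distances from SW33:
SW33: 0
SW27: 9  (via SW33)
SW3: 14  (via SW27)
SW16: 16  (via SW27)
SW37: 17  (via SW16)
SW34: 17  (via SW27)
SW32: 22  (via SW37)
SW11: 23  (via SW37)
Shortest route: SW33 → SW27 → SW16 → SW37 → SW11 = 23 ms.

23 ms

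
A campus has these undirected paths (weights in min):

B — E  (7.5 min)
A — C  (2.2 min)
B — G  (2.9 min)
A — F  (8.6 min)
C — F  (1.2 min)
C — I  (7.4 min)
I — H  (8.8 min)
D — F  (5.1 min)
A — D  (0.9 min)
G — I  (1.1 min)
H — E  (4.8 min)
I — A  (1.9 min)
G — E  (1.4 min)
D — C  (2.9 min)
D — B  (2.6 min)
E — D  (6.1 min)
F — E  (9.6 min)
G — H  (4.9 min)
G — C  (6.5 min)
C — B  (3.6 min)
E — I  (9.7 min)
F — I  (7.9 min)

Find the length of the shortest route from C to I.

Settle nodes by increasing distance from C:
C: 0
F: 1.2  (via C)
A: 2.2  (via C)
D: 2.9  (via C)
B: 3.6  (via C)
I: 4.1  (via A)
Shortest route: C–A–I = 4.1 min.

4.1 min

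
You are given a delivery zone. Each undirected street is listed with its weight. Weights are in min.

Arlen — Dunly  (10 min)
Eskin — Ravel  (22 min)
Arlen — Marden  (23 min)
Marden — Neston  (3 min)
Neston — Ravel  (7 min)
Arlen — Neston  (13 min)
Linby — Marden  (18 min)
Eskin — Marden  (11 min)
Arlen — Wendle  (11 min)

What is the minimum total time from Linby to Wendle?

Shortest distances from Linby:
Linby: 0
Marden: 18  (via Linby)
Neston: 21  (via Marden)
Ravel: 28  (via Neston)
Eskin: 29  (via Marden)
Arlen: 34  (via Neston)
Dunly: 44  (via Arlen)
Wendle: 45  (via Arlen)
Shortest route: Linby → Marden → Neston → Arlen → Wendle = 45 min.

45 min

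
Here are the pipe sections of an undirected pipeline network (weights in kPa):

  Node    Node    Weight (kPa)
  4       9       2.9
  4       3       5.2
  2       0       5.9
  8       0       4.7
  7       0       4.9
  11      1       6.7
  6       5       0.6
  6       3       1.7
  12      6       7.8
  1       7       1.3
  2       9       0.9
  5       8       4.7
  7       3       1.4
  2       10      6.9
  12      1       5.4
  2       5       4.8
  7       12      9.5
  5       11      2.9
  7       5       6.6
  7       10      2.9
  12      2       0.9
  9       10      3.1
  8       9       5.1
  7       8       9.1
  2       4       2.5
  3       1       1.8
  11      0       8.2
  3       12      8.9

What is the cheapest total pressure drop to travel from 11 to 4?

Enumerating some paths:
11–5–2–4: 2.9+4.8+2.5 = 10.2
11–5–2–9–4: 2.9+4.8+0.9+2.9 = 11.5
11–5–6–3–4: 2.9+0.6+1.7+5.2 = 10.4
Cheapest is 11–5–2–4 at 10.2 kPa.

10.2 kPa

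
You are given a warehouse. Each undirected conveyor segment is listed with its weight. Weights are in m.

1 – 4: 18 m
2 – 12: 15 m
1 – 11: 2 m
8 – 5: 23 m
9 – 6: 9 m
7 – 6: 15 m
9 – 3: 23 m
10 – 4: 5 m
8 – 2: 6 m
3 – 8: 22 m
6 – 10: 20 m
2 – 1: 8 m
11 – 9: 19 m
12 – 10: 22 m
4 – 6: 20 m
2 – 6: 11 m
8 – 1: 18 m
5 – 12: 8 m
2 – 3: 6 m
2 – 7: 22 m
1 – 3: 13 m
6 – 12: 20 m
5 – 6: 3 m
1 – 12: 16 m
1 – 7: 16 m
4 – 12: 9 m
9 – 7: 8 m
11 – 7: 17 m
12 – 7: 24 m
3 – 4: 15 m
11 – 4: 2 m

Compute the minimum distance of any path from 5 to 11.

19 m

Shortest distances from 5:
5: 0
6: 3  (via 5)
12: 8  (via 5)
9: 12  (via 6)
2: 14  (via 6)
4: 17  (via 12)
7: 18  (via 6)
11: 19  (via 4)
Shortest route: 5–12–4–11 = 19 m.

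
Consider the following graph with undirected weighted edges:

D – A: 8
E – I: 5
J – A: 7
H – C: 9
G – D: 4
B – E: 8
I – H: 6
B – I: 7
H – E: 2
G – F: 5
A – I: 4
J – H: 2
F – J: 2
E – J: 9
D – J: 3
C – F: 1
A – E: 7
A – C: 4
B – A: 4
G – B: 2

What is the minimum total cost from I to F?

Candidate routes:
I → E → H → J → F: 5+2+2+2 = 11
I → H → J → F: 6+2+2 = 10
I → A → C → F: 4+4+1 = 9
I → A → J → F: 4+7+2 = 13
The minimum is 9 via I → A → C → F.

9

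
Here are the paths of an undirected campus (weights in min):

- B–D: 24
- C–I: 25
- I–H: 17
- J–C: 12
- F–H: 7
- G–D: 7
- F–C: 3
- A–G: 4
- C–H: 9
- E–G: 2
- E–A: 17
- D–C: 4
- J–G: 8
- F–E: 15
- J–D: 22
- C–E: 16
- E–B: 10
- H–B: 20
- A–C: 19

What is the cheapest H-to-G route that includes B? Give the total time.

Best H to B: H → B costing 20
Shortest B→G: B → E → G = 12
Total via B: 20 + 12 = 32 min.

32 min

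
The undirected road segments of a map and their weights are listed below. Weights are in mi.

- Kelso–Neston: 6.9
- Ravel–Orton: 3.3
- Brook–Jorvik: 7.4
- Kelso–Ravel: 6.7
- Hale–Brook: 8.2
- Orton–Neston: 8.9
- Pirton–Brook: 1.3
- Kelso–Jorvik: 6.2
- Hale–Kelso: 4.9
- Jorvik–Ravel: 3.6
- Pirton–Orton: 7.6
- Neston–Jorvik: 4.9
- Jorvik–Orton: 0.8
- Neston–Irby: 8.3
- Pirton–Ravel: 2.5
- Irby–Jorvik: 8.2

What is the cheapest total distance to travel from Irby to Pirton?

Candidate routes:
Irby - Jorvik - Orton - Ravel - Pirton: 8.2+0.8+3.3+2.5 = 14.8
Irby - Jorvik - Orton - Pirton: 8.2+0.8+7.6 = 16.6
Irby - Jorvik - Ravel - Pirton: 8.2+3.6+2.5 = 14.3
The minimum is 14.3 mi via Irby - Jorvik - Ravel - Pirton.

14.3 mi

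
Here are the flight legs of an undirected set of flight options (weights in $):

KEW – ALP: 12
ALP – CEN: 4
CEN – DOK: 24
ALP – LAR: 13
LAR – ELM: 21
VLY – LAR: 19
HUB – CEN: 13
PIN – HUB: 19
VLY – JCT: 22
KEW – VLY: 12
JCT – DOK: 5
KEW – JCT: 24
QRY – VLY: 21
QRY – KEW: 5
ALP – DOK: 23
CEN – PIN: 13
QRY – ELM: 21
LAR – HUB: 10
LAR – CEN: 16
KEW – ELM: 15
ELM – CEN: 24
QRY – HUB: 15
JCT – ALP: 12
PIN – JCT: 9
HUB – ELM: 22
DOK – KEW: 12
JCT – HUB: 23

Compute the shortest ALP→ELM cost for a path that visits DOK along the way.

Best ALP to DOK: ALP–JCT–DOK costing 17
Best DOK to ELM: DOK–KEW–ELM costing 27
Total via DOK: 17 + 27 = $44.

$44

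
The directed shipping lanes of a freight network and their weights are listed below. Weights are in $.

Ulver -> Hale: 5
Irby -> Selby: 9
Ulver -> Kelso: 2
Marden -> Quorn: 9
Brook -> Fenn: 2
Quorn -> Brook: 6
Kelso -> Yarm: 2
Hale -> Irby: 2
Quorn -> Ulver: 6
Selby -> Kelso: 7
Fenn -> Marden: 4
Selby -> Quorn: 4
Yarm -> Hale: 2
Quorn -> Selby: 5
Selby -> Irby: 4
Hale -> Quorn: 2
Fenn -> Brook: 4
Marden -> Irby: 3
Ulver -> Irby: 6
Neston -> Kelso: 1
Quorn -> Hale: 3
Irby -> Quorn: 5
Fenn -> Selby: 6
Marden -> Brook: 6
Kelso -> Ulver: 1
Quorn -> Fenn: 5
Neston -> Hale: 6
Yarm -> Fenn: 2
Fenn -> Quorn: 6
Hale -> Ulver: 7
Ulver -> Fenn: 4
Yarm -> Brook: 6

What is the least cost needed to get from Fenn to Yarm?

$15

Compare a few routes:
Fenn → Quorn → Ulver → Kelso → Yarm: 6+6+2+2 = 16
Fenn → Selby → Kelso → Yarm: 6+7+2 = 15
The minimum is $15 via Fenn → Selby → Kelso → Yarm.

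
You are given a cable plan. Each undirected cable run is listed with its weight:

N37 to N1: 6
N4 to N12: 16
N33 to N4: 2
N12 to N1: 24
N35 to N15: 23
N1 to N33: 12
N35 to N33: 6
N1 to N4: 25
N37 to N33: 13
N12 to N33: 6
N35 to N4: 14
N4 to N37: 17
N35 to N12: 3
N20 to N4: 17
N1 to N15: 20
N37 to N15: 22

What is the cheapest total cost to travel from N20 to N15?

Shortest distances from N20:
N20: 0
N4: 17  (via N20)
N33: 19  (via N4)
N12: 25  (via N33)
N35: 25  (via N33)
N1: 31  (via N33)
N37: 32  (via N33)
N15: 48  (via N35)
Shortest route: N20 → N4 → N33 → N35 → N15 = 48.

48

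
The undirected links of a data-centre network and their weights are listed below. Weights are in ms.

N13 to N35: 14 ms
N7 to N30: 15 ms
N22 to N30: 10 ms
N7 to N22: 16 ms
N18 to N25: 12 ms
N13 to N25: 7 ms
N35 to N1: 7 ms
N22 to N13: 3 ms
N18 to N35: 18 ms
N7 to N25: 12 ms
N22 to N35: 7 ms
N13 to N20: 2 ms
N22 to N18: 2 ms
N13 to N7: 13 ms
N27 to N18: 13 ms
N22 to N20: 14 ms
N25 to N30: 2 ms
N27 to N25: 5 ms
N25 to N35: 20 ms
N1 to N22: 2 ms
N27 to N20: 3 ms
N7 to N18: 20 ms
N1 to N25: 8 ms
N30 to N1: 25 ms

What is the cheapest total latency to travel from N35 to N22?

7 ms

Shortest distances from N35:
N35: 0
N1: 7  (via N35)
N22: 7  (via N35)
Shortest route: N35 → N22 = 7 ms.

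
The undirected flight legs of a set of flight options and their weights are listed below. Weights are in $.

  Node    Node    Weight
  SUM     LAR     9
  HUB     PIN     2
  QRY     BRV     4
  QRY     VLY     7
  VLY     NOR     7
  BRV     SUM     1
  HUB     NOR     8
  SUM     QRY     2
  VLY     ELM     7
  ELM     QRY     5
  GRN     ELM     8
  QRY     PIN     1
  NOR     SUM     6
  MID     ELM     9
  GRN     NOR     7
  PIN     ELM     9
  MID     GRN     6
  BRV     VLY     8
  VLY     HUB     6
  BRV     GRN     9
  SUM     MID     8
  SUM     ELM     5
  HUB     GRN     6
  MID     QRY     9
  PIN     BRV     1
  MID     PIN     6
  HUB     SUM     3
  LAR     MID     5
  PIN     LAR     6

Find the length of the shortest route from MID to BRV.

Candidate routes:
MID → PIN → QRY → SUM → BRV: 6+1+2+1 = 10
MID → QRY → PIN → BRV: 9+1+1 = 11
MID → PIN → BRV: 6+1 = 7
MID → SUM → BRV: 8+1 = 9
Cheapest is MID → PIN → BRV at $7.

$7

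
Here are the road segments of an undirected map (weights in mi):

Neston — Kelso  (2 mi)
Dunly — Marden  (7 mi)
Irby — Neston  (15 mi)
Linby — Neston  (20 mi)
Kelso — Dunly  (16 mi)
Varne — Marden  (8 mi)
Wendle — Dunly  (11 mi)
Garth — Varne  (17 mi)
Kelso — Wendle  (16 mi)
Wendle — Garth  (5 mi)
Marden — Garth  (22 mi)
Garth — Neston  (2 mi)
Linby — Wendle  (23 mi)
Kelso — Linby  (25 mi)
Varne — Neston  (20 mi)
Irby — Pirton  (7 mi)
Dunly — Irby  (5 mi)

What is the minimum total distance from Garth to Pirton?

24 mi

Shortest distances from Garth:
Garth: 0
Neston: 2  (via Garth)
Kelso: 4  (via Neston)
Wendle: 5  (via Garth)
Dunly: 16  (via Wendle)
Varne: 17  (via Garth)
Irby: 17  (via Neston)
Linby: 22  (via Neston)
Marden: 22  (via Garth)
Pirton: 24  (via Irby)
Shortest route: Garth → Neston → Irby → Pirton = 24 mi.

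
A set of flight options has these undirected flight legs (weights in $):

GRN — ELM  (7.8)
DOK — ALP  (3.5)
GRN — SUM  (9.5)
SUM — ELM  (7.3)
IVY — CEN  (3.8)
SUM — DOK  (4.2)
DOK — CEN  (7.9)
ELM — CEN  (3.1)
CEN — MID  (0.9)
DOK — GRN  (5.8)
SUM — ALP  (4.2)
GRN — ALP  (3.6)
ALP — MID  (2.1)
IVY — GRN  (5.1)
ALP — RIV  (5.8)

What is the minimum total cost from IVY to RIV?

$12.6

Compare a few routes:
IVY → GRN → DOK → ALP → RIV: 5.1+5.8+3.5+5.8 = 20.2
IVY → CEN → DOK → ALP → RIV: 3.8+7.9+3.5+5.8 = 21
IVY → GRN → ALP → RIV: 5.1+3.6+5.8 = 14.5
IVY → CEN → MID → ALP → RIV: 3.8+0.9+2.1+5.8 = 12.6
Cheapest is IVY → CEN → MID → ALP → RIV at $12.6.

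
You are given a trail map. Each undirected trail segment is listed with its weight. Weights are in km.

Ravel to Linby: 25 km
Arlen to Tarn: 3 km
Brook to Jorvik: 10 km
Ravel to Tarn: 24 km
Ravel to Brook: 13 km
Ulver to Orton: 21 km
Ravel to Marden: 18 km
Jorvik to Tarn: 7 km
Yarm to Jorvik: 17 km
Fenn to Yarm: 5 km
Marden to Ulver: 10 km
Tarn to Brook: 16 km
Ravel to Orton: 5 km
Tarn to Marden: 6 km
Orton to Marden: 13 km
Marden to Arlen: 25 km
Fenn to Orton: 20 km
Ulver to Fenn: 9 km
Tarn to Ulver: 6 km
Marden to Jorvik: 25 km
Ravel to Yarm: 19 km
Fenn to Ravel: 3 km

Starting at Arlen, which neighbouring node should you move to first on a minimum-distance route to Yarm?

Tarn

Compare a few routes:
Arlen–Tarn–Jorvik–Yarm: 3+7+17 = 27
Arlen–Tarn–Marden–Ravel–Fenn–Yarm: 3+6+18+3+5 = 35
Arlen–Tarn–Marden–Ulver–Fenn–Yarm: 3+6+10+9+5 = 33
Arlen–Tarn–Ulver–Fenn–Yarm: 3+6+9+5 = 23
The minimum is 23 km via Arlen–Tarn–Ulver–Fenn–Yarm.
So from Arlen the first move is to Tarn.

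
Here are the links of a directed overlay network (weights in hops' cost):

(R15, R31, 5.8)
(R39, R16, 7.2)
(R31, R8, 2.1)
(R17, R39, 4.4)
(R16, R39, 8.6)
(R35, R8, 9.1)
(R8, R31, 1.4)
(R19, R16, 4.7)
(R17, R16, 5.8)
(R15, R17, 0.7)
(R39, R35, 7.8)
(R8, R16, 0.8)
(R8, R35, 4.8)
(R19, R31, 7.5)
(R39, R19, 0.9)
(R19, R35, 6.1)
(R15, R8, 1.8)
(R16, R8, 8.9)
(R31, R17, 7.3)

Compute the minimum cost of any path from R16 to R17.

Running Dijkstra from R16:
R16: 0
R39: 8.6  (via R16)
R8: 8.9  (via R16)
R19: 9.5  (via R39)
R31: 10.3  (via R8)
R35: 13.7  (via R8)
R17: 17.6  (via R31)
Shortest route: R16 → R8 → R31 → R17 = 17.6 hops' cost.

17.6 hops' cost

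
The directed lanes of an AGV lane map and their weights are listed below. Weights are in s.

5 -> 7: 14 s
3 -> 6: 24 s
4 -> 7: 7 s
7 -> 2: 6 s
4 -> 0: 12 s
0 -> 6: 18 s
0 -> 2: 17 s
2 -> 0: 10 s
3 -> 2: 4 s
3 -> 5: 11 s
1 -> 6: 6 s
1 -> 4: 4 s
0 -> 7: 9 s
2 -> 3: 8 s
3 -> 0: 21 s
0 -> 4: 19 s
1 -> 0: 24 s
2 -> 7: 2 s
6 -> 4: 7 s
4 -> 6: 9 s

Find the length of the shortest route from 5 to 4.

49 s

Settle nodes by increasing distance from 5:
5: 0
7: 14  (via 5)
2: 20  (via 7)
3: 28  (via 2)
0: 30  (via 2)
6: 48  (via 0)
4: 49  (via 0)
Shortest route: 5 → 7 → 2 → 0 → 4 = 49 s.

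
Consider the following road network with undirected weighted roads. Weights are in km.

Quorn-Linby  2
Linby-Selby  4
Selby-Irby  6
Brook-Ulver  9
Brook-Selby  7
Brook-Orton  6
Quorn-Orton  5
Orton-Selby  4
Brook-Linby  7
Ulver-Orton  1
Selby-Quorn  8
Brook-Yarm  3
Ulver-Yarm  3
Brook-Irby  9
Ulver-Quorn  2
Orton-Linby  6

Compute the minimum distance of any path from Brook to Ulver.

6 km

Candidate routes:
Brook → Orton → Ulver: 6+1 = 7
Brook → Yarm → Ulver: 3+3 = 6
Brook → Ulver: 9 = 9
Brook → Linby → Quorn → Ulver: 7+2+2 = 11
The minimum is 6 km via Brook → Yarm → Ulver.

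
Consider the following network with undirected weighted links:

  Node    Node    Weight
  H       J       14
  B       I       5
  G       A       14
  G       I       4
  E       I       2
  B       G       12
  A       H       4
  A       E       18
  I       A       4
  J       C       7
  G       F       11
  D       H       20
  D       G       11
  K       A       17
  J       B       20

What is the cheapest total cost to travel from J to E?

24

Compare a few routes:
J–H–A–I–E: 14+4+4+2 = 24
J–B–I–E: 20+5+2 = 27
J–H–A–E: 14+4+18 = 36
Cheapest is J–H–A–I–E at 24.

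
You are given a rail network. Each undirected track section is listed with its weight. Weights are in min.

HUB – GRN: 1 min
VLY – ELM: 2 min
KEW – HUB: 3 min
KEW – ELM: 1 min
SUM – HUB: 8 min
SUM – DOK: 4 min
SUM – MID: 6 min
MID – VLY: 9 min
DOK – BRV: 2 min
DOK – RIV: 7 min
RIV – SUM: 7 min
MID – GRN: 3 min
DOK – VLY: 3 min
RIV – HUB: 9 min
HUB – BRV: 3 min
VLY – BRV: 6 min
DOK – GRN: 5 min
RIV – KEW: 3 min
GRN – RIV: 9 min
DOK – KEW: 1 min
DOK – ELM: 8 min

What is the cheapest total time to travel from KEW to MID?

7 min

Compare a few routes:
KEW → DOK → BRV → HUB → GRN → MID: 1+2+3+1+3 = 10
KEW → DOK → SUM → MID: 1+4+6 = 11
KEW → DOK → GRN → MID: 1+5+3 = 9
KEW → HUB → GRN → MID: 3+1+3 = 7
Cheapest is KEW → HUB → GRN → MID at 7 min.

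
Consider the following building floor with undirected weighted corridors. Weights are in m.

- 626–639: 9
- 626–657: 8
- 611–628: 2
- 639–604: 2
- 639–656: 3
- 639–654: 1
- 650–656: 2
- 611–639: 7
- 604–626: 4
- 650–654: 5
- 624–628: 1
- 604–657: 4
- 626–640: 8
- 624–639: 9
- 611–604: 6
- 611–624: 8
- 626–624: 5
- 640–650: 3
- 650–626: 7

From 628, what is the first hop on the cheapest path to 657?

611

Compare a few routes:
628 - 624 - 626 - 657: 1+5+8 = 14
628 - 611 - 604 - 657: 2+6+4 = 12
628 - 624 - 626 - 604 - 657: 1+5+4+4 = 14
Cheapest is 628 - 611 - 604 - 657 at 12 m.
So from 628 the first move is to 611.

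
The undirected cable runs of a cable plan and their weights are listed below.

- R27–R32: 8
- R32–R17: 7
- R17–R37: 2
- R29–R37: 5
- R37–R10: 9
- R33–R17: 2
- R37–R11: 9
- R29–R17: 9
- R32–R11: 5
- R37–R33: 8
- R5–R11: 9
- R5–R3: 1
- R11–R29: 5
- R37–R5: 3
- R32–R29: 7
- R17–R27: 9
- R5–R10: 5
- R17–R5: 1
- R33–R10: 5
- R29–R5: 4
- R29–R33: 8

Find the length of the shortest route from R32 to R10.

13

Candidate routes:
R32 - R17 - R5 - R10: 7+1+5 = 13
R32 - R17 - R33 - R10: 7+2+5 = 14
Cheapest is R32 - R17 - R5 - R10 at 13.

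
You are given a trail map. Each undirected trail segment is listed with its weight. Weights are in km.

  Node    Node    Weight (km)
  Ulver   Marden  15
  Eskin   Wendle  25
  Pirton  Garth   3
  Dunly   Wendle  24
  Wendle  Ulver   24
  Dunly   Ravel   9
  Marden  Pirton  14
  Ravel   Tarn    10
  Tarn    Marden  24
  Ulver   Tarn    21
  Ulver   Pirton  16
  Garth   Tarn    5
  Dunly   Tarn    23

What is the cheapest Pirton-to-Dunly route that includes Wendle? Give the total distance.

Best Pirton to Wendle: Pirton → Ulver → Wendle costing 40
Best Wendle to Dunly: Wendle → Dunly costing 24
Total via Wendle: 40 + 24 = 64 km.

64 km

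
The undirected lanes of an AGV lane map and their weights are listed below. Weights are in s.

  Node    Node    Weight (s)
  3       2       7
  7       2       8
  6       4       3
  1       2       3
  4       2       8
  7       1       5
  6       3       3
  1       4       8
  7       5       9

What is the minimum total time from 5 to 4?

22 s

Shortest distances from 5:
5: 0
7: 9  (via 5)
1: 14  (via 7)
2: 17  (via 7)
4: 22  (via 1)
Shortest route: 5 → 7 → 1 → 4 = 22 s.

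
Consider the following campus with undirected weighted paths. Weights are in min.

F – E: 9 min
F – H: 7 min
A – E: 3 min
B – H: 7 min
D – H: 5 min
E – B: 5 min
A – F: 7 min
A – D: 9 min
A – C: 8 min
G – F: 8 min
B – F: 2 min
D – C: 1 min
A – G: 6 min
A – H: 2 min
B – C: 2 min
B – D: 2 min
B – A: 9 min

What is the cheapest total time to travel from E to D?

7 min

Candidate routes:
E–B–D: 5+2 = 7
E–B–C–D: 5+2+1 = 8
E–A–H–D: 3+2+5 = 10
The minimum is 7 min via E–B–D.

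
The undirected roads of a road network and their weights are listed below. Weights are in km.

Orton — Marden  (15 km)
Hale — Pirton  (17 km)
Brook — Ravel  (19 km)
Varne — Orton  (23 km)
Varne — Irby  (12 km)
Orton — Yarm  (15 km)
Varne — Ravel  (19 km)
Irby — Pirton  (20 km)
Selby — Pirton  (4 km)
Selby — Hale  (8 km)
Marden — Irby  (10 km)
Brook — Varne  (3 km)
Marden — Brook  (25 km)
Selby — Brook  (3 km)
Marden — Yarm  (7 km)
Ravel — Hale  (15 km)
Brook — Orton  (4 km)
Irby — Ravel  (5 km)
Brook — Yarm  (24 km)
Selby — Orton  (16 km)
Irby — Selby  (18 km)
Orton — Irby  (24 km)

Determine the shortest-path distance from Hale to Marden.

Enumerating some paths:
Hale–Selby–Brook–Orton–Marden: 8+3+4+15 = 30
Hale–Selby–Brook–Marden: 8+3+25 = 36
Cheapest is Hale–Selby–Brook–Orton–Marden at 30 km.

30 km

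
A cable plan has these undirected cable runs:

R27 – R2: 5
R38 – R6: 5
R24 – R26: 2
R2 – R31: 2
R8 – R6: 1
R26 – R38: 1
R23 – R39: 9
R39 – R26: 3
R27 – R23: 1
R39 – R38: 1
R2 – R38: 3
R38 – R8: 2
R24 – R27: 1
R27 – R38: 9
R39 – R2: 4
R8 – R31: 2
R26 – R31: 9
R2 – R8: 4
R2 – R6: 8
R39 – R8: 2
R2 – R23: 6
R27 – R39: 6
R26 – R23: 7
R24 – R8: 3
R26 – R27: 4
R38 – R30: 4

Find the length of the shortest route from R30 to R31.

8

Enumerating some paths:
R30 - R38 - R8 - R31: 4+2+2 = 8
R30 - R38 - R2 - R31: 4+3+2 = 9
R30 - R38 - R39 - R8 - R31: 4+1+2+2 = 9
R30 - R38 - R39 - R2 - R31: 4+1+4+2 = 11
The minimum is 8 via R30 - R38 - R8 - R31.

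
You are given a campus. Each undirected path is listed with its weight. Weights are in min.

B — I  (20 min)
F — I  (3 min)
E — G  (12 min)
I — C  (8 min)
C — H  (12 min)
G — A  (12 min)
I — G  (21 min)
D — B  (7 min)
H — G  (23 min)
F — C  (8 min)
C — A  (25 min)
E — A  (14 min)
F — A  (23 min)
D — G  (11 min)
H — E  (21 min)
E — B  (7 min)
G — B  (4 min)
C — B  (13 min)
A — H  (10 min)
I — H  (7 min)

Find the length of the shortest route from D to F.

Shortest distances from D:
D: 0
B: 7  (via D)
G: 11  (via D)
E: 14  (via B)
C: 20  (via B)
A: 23  (via G)
I: 27  (via B)
F: 28  (via C)
Shortest route: D–B–C–F = 28 min.

28 min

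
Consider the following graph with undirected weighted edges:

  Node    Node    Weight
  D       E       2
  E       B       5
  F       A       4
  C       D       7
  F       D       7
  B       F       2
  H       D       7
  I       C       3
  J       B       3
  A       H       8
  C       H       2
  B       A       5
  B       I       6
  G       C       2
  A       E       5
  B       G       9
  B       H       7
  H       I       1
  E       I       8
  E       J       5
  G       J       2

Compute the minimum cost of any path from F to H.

9

Enumerating some paths:
F - B - H: 2+7 = 9
F - B - J - G - C - H: 2+3+2+2+2 = 11
Cheapest is F - B - H at 9.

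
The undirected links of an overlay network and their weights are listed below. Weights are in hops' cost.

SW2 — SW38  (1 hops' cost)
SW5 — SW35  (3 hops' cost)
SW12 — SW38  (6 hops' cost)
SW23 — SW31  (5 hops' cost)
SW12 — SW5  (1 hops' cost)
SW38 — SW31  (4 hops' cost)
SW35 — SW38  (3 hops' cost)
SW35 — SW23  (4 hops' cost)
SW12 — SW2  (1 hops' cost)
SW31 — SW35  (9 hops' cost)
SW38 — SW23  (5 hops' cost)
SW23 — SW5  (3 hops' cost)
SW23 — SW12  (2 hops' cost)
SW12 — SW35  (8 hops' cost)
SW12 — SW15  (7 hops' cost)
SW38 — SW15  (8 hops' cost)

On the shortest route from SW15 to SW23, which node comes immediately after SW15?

SW12

Compare a few routes:
SW15–SW12–SW5–SW23: 7+1+3 = 11
SW15–SW12–SW23: 7+2 = 9
SW15–SW38–SW2–SW12–SW23: 8+1+1+2 = 12
The minimum is 9 hops' cost via SW15–SW12–SW23.
So from SW15 the first move is to SW12.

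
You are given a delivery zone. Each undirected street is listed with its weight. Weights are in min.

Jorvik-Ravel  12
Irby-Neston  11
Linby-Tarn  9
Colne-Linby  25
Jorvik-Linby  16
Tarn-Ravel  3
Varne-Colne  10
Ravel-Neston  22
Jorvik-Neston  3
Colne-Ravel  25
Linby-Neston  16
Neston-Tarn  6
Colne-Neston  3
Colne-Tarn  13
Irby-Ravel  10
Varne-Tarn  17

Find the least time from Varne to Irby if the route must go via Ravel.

Shortest Varne→Ravel: Varne–Tarn–Ravel = 20
Best Ravel to Irby: Ravel–Irby costing 10
Total via Ravel: 20 + 10 = 30 min.

30 min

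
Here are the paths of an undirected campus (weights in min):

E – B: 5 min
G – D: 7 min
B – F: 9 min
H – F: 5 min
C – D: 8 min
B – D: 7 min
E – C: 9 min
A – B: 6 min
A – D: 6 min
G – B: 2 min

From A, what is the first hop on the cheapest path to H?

B

Compare a few routes:
A → B → F → H: 6+9+5 = 20
A → D → B → F → H: 6+7+9+5 = 27
The minimum is 20 min via A → B → F → H.
So from A the first move is to B.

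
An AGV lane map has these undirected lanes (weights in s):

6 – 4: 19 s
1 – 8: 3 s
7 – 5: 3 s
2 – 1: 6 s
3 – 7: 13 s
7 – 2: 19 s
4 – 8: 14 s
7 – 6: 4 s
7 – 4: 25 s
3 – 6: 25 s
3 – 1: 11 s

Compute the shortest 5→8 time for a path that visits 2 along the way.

31 s

Best 5 to 2: 5 → 7 → 2 costing 22
Best 2 to 8: 2 → 1 → 8 costing 9
Total via 2: 22 + 9 = 31 s.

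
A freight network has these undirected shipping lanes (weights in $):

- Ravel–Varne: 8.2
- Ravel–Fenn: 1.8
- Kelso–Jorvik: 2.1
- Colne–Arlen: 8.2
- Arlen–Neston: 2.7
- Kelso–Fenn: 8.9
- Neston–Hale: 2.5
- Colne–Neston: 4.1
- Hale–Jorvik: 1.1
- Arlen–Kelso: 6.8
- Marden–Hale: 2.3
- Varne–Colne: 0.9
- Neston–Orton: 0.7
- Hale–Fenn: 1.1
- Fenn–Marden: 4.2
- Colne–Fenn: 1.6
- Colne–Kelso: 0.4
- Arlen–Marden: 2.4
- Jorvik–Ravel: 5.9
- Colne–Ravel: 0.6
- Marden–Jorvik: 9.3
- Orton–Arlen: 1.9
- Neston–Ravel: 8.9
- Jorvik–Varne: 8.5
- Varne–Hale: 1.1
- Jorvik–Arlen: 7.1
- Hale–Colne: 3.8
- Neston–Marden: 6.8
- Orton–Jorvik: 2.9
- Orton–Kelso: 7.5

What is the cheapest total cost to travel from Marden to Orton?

$4.3

Enumerating some paths:
Marden–Hale–Neston–Orton: 2.3+2.5+0.7 = 5.5
Marden–Arlen–Orton: 2.4+1.9 = 4.3
The minimum is $4.3 via Marden–Arlen–Orton.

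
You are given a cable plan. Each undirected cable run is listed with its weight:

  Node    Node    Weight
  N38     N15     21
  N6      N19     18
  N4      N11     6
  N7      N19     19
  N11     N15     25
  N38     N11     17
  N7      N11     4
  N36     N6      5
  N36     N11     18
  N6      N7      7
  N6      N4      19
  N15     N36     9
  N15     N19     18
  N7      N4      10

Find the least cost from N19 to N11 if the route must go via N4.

35

Shortest N19→N4: N19 → N7 → N4 = 29
Best N4 to N11: N4 → N11 costing 6
Total via N4: 29 + 6 = 35.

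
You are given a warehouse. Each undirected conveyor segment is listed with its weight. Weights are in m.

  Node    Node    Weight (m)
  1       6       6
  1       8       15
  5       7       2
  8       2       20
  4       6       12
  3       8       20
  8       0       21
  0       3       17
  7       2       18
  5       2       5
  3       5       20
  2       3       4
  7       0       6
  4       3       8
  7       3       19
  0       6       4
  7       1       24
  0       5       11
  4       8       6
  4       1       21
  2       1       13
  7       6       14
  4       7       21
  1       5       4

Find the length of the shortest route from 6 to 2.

Enumerating some paths:
6–1–5–2: 6+4+5 = 15
6–0–7–5–2: 4+6+2+5 = 17
6–1–2: 6+13 = 19
Cheapest is 6–1–5–2 at 15 m.

15 m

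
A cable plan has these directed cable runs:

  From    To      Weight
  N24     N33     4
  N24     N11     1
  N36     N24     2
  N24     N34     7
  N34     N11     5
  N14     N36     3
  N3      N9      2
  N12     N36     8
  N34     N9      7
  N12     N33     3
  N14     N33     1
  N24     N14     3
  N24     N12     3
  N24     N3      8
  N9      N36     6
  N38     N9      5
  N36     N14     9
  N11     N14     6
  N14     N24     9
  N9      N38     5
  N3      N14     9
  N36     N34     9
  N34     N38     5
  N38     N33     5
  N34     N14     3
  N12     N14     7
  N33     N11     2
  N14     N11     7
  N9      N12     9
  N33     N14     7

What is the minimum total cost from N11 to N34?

18

Candidate routes:
N11 → N14 → N24 → N12 → N36 → N34: 6+9+3+8+9 = 35
N11 → N14 → N36 → N34: 6+3+9 = 18
N11 → N14 → N24 → N34: 6+9+7 = 22
The minimum is 18 via N11 → N14 → N36 → N34.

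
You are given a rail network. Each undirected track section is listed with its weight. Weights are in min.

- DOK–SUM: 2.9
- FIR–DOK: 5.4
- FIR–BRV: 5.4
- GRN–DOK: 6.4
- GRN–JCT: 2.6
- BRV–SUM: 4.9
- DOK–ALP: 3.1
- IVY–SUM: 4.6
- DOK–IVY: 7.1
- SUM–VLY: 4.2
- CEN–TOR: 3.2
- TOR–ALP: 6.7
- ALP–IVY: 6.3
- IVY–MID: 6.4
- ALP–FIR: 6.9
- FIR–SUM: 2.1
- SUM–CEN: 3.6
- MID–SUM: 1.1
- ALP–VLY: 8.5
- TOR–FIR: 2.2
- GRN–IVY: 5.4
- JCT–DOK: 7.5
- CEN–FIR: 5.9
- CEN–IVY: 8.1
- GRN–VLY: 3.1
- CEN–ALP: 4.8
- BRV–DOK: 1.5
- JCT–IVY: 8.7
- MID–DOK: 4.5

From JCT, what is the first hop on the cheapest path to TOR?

Compare a few routes:
JCT → DOK → FIR → TOR: 7.5+5.4+2.2 = 15.1
JCT → GRN → VLY → SUM → FIR → TOR: 2.6+3.1+4.2+2.1+2.2 = 14.2
JCT → DOK → SUM → FIR → TOR: 7.5+2.9+2.1+2.2 = 14.7
Cheapest is JCT → GRN → VLY → SUM → FIR → TOR at 14.2 min.
So from JCT the first move is to GRN.

GRN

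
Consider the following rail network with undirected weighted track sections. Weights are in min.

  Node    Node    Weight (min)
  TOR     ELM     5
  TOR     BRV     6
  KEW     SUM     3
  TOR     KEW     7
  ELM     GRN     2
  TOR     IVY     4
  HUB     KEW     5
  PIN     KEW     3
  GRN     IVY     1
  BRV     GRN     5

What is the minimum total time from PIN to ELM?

15 min

Running Dijkstra from PIN:
PIN: 0
KEW: 3  (via PIN)
SUM: 6  (via KEW)
HUB: 8  (via KEW)
TOR: 10  (via KEW)
IVY: 14  (via TOR)
GRN: 15  (via IVY)
ELM: 15  (via TOR)
Shortest route: PIN–KEW–TOR–ELM = 15 min.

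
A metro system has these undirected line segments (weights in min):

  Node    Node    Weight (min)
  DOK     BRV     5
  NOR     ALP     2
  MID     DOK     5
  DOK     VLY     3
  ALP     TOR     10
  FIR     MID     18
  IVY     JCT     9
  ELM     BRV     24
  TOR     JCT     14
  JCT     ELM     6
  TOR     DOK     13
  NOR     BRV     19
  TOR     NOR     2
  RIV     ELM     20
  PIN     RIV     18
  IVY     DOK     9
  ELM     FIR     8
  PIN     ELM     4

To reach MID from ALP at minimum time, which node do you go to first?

Candidate routes:
ALP–NOR–BRV–DOK–MID: 2+19+5+5 = 31
ALP–TOR–DOK–MID: 10+13+5 = 28
ALP–NOR–TOR–DOK–MID: 2+2+13+5 = 22
The minimum is 22 min via ALP–NOR–TOR–DOK–MID.
So from ALP the first move is to NOR.

NOR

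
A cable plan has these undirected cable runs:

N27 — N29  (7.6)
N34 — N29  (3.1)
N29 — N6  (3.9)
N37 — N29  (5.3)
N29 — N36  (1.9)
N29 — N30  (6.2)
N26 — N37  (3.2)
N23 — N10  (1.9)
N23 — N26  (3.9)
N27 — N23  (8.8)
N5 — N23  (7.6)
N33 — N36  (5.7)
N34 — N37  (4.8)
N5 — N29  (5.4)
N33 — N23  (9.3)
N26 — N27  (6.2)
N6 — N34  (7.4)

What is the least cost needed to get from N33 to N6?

Settle nodes by increasing distance from N33:
N33: 0
N36: 5.7  (via N33)
N29: 7.6  (via N36)
N23: 9.3  (via N33)
N34: 10.7  (via N29)
N10: 11.2  (via N23)
N6: 11.5  (via N29)
Shortest route: N33–N36–N29–N6 = 11.5.

11.5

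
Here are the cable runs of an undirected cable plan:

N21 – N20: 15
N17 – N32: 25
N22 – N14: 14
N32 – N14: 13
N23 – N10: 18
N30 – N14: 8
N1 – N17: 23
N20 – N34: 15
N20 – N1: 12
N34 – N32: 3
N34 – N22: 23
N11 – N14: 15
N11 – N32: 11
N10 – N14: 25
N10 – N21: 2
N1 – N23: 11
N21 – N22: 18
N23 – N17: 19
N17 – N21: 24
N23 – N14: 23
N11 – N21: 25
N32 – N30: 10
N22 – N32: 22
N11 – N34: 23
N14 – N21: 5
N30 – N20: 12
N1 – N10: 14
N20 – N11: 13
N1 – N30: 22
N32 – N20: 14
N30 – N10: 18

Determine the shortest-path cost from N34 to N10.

23

Settle nodes by increasing distance from N34:
N34: 0
N32: 3  (via N34)
N30: 13  (via N32)
N11: 14  (via N32)
N20: 15  (via N34)
N14: 16  (via N32)
N21: 21  (via N14)
N22: 23  (via N34)
N10: 23  (via N21)
Shortest route: N34 → N32 → N14 → N21 → N10 = 23.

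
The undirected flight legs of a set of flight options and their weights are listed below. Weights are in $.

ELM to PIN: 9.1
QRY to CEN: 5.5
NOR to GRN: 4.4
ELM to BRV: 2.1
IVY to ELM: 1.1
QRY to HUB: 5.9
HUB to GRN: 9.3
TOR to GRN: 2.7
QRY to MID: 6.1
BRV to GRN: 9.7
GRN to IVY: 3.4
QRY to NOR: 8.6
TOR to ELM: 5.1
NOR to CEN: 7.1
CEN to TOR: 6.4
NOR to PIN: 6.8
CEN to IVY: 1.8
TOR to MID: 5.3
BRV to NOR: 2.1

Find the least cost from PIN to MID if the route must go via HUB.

Shortest PIN→HUB: PIN → NOR → GRN → HUB = 20.5
Best HUB to MID: HUB → QRY → MID costing 12
Total via HUB: 20.5 + 12 = $32.5.

$32.5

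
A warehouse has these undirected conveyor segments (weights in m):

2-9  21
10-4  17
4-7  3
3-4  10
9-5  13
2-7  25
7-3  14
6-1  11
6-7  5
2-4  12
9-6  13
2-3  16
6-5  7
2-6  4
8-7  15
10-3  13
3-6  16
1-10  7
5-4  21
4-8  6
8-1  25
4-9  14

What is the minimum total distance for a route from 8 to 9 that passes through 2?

35 m

Shortest 8→2: 8–4–2 = 18
Shortest 2→9: 2–6–9 = 17
Total via 2: 18 + 17 = 35 m.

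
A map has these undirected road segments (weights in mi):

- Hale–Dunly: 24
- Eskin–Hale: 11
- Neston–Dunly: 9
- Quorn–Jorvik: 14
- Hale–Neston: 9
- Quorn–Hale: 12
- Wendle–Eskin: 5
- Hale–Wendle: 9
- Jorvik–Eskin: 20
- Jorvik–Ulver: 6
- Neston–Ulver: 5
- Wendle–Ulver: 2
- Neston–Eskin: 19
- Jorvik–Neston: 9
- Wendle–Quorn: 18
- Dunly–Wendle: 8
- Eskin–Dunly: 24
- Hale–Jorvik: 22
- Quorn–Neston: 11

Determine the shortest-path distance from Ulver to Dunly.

10 mi

Candidate routes:
Ulver → Neston → Dunly: 5+9 = 14
Ulver → Wendle → Dunly: 2+8 = 10
The minimum is 10 mi via Ulver → Wendle → Dunly.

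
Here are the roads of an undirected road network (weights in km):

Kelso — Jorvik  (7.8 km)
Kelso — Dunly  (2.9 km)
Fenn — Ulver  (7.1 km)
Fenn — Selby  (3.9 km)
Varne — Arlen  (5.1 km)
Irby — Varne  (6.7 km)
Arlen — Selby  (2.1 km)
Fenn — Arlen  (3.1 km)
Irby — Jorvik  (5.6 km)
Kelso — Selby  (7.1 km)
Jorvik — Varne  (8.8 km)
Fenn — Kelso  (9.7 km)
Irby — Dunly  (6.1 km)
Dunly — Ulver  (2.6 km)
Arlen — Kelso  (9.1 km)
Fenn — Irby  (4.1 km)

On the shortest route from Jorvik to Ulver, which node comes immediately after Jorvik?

Kelso

Enumerating some paths:
Jorvik → Kelso → Dunly → Ulver: 7.8+2.9+2.6 = 13.3
Jorvik → Irby → Dunly → Ulver: 5.6+6.1+2.6 = 14.3
Cheapest is Jorvik → Kelso → Dunly → Ulver at 13.3 km.
So from Jorvik the first move is to Kelso.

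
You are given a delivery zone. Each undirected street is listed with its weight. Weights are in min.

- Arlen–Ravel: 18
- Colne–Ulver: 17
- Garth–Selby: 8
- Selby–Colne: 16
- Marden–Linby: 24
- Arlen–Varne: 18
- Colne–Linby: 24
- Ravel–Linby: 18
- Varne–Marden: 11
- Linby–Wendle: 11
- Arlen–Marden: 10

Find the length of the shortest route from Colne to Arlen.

58 min

Shortest distances from Colne:
Colne: 0
Selby: 16  (via Colne)
Ulver: 17  (via Colne)
Linby: 24  (via Colne)
Garth: 24  (via Selby)
Wendle: 35  (via Linby)
Ravel: 42  (via Linby)
Marden: 48  (via Linby)
Arlen: 58  (via Marden)
Shortest route: Colne–Linby–Marden–Arlen = 58 min.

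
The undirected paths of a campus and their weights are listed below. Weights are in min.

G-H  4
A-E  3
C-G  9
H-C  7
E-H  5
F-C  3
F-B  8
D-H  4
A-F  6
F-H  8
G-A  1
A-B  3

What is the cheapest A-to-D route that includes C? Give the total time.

20 min

Best A to C: A → F → C costing 9
Best C to D: C → H → D costing 11
Total via C: 9 + 11 = 20 min.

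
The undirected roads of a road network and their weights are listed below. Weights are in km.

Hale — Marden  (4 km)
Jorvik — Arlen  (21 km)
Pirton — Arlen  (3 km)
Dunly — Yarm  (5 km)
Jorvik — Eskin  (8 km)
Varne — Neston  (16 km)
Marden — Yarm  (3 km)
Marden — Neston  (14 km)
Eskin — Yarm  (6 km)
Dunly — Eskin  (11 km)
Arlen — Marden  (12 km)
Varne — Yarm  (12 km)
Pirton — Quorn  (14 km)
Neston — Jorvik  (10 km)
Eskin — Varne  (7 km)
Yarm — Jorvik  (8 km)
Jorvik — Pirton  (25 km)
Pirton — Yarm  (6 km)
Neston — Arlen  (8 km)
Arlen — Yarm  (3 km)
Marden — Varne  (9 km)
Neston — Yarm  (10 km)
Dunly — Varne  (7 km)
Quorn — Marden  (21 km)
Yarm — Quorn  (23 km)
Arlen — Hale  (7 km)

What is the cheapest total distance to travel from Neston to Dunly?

Settle nodes by increasing distance from Neston:
Neston: 0
Arlen: 8  (via Neston)
Jorvik: 10  (via Neston)
Yarm: 10  (via Neston)
Pirton: 11  (via Arlen)
Marden: 13  (via Yarm)
Dunly: 15  (via Yarm)
Shortest route: Neston–Yarm–Dunly = 15 km.

15 km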